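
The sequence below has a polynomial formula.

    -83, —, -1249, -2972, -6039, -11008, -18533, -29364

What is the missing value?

-408

Using the last 6 terms:
D1: -1723  -3067  -4969  -7525  -10831
D2: -1344  -1902  -2556  -3306
D3: -558  -654  -750
D4: -96  -96
Constant fourth difference = -96.
Extend backward: -558 + 96 = -462;  -1344 + 462 = -882;  -1723 + 882 = -841;  -1249 + 841 = -408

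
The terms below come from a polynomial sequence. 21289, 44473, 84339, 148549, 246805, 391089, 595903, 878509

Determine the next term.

1259169

23184  39866  64210  98256  144284  204814  282606
16682  24344  34046  46028  60530  77792
7662  9702  11982  14502  17262
2040  2280  2520  2760
240  240  240
Fifth differences constant at 240.
2760 + 240 = 3000;  17262 + 3000 = 20262;  77792 + 20262 = 98054;  282606 + 98054 = 380660;  878509 + 380660 = 1259169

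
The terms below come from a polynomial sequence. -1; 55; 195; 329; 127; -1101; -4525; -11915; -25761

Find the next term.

-49393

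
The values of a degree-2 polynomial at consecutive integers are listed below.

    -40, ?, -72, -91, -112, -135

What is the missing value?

Using the last 4 terms:
First differences: -19  -21  -23
Second differences: -2  -2
Constant second difference = -2.
Extend backward: -19 + 2 = -17;  -72 + 17 = -55

-55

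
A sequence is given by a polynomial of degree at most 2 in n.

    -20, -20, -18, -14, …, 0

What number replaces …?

-8

Using the first 4 terms:
D1: 0, 2, 4
D2: 2, 2
Constant second difference = 2.
Extend forward: 4 + 2 = 6;  -14 + 6 = -8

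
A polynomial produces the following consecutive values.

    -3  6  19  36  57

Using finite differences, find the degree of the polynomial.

2

Δ: 9, 13, 17, 21
Δ²: 4, 4, 4
The second differences are constant, so the polynomial has degree 2.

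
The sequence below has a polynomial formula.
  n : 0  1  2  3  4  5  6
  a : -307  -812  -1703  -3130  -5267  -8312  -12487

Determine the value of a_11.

Δ: -505, -891, -1427, -2137, -3045, -4175
Δ²: -386, -536, -710, -908, -1130
Δ³: -150, -174, -198, -222
Δ⁴: -24, -24, -24
The fourth differences are constant (-24).
-222 − 24 = -246;  -1130 − 246 = -1376;  -4175 − 1376 = -5551;  -12487 − 5551 = -18038
-246 − 24 = -270;  -1376 − 270 = -1646;  -5551 − 1646 = -7197;  -18038 − 7197 = -25235
-270 − 24 = -294;  -1646 − 294 = -1940;  -7197 − 1940 = -9137;  -25235 − 9137 = -34372
-294 − 24 = -318;  -1940 − 318 = -2258;  -9137 − 2258 = -11395;  -34372 − 11395 = -45767
-318 − 24 = -342;  -2258 − 342 = -2600;  -11395 − 2600 = -13995;  -45767 − 13995 = -59762

-59762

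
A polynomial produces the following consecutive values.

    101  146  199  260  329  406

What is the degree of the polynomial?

2

45, 53, 61, 69, 77
8, 8, 8, 8
The second differences are constant, so the polynomial has degree 2.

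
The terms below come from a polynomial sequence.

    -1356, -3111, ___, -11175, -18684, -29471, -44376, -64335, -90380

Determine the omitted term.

-6200

Using the last 6 terms:
D1: -7509  -10787  -14905  -19959  -26045
D2: -3278  -4118  -5054  -6086
D3: -840  -936  -1032
D4: -96  -96
Constant fourth difference = -96.
Extend backward: -840 + 96 = -744;  -3278 + 744 = -2534;  -7509 + 2534 = -4975;  -11175 + 4975 = -6200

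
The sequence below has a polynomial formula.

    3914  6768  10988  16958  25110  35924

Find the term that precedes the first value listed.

2090

2854  4220  5970  8152  10814
1366  1750  2182  2662
384  432  480
48  48
The fourth differences are constant at 48.
Work back: 384 − 48 = 336;  1366 − 336 = 1030;  2854 − 1030 = 1824;  3914 − 1824 = 2090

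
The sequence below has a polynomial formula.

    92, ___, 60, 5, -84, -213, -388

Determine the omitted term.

87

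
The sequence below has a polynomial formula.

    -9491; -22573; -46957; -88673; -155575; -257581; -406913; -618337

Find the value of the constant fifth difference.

-240

Δ: -13082, -24384, -41716, -66902, -102006, -149332, -211424
Δ²: -11302, -17332, -25186, -35104, -47326, -62092
Δ³: -6030, -7854, -9918, -12222, -14766
Δ⁴: -1824, -2064, -2304, -2544
Δ⁵: -240, -240, -240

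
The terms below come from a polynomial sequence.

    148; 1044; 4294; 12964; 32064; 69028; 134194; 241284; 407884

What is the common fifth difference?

480

D1: 896, 3250, 8670, 19100, 36964, 65166, 107090, 166600
D2: 2354, 5420, 10430, 17864, 28202, 41924, 59510
D3: 3066, 5010, 7434, 10338, 13722, 17586
D4: 1944, 2424, 2904, 3384, 3864
D5: 480, 480, 480, 480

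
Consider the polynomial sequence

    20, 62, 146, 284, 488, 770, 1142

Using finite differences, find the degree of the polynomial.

3

Δ: 42, 84, 138, 204, 282, 372
Δ²: 42, 54, 66, 78, 90
Δ³: 12, 12, 12, 12
The third differences are constant, so the polynomial has degree 3.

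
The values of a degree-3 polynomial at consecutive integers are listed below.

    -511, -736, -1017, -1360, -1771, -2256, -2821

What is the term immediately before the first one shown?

-336

D1: -225, -281, -343, -411, -485, -565
D2: -56, -62, -68, -74, -80
D3: -6, -6, -6, -6
The third differences are constant at -6.
Work back: -56 + 6 = -50;  -225 + 50 = -175;  -511 + 175 = -336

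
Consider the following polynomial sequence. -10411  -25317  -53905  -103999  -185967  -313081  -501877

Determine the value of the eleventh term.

Δ: -14906  -28588  -50094  -81968  -127114  -188796
Δ²: -13682  -21506  -31874  -45146  -61682
Δ³: -7824  -10368  -13272  -16536
Δ⁴: -2544  -2904  -3264
Δ⁵: -360  -360
Constant fifth difference = -360, so extend:
-3264 − 360 = -3624;  -16536 − 3624 = -20160;  -61682 − 20160 = -81842;  -188796 − 81842 = -270638;  -501877 − 270638 = -772515
-3624 − 360 = -3984;  -20160 − 3984 = -24144;  -81842 − 24144 = -105986;  -270638 − 105986 = -376624;  -772515 − 376624 = -1149139
-3984 − 360 = -4344;  -24144 − 4344 = -28488;  -105986 − 28488 = -134474;  -376624 − 134474 = -511098;  -1149139 − 511098 = -1660237
-4344 − 360 = -4704;  -28488 − 4704 = -33192;  -134474 − 33192 = -167666;  -511098 − 167666 = -678764;  -1660237 − 678764 = -2339001

-2339001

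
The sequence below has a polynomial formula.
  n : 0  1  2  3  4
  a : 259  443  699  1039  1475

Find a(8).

184, 256, 340, 436
72, 84, 96
12, 12
Constant third difference = 12, so extend:
96 + 12 = 108;  436 + 108 = 544;  1475 + 544 = 2019
108 + 12 = 120;  544 + 120 = 664;  2019 + 664 = 2683
120 + 12 = 132;  664 + 132 = 796;  2683 + 796 = 3479
132 + 12 = 144;  796 + 144 = 940;  3479 + 940 = 4419

4419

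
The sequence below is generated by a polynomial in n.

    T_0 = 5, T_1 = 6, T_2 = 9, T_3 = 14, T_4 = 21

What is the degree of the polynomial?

2

Δ: 1, 3, 5, 7
Δ²: 2, 2, 2
The second differences are constant, so the polynomial has degree 2.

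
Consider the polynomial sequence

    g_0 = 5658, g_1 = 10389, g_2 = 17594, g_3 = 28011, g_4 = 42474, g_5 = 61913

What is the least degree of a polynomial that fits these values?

D1: 4731, 7205, 10417, 14463, 19439
D2: 2474, 3212, 4046, 4976
D3: 738, 834, 930
D4: 96, 96
The fourth differences are constant, so the polynomial has degree 4.

4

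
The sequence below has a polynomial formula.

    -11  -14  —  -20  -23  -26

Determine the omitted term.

Using the last 3 terms:
Δ: -3, -3
Constant first difference = -3.
Extend backward: -20 + 3 = -17

-17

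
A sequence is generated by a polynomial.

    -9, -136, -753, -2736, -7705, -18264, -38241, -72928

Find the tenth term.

-216360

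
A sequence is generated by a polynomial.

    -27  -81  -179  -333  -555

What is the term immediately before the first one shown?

-5

Δ: -54, -98, -154, -222
Δ²: -44, -56, -68
Δ³: -12, -12
The third differences are constant at -12.
Work back: -44 + 12 = -32;  -54 + 32 = -22;  -27 + 22 = -5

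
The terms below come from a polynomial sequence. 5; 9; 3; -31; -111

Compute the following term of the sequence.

-255

First differences: 4 , -6 , -34 , -80
Second differences: -10 , -28 , -46
Third differences: -18 , -18
The third differences are constant (-18).
-46 − 18 = -64;  -80 − 64 = -144;  -111 − 144 = -255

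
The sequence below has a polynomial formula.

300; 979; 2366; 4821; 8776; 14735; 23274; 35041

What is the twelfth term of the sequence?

129869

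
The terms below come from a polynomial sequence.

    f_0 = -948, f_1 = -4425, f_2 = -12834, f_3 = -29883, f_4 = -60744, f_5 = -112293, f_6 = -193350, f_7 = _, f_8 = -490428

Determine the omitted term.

-314919

Using the first 7 terms:
-3477, -8409, -17049, -30861, -51549, -81057
-4932, -8640, -13812, -20688, -29508
-3708, -5172, -6876, -8820
-1464, -1704, -1944
-240, -240
Constant fifth difference = -240.
Extend forward: -1944 − 240 = -2184;  -8820 − 2184 = -11004;  -29508 − 11004 = -40512;  -81057 − 40512 = -121569;  -193350 − 121569 = -314919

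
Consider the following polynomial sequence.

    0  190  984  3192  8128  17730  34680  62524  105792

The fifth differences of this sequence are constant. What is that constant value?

120

First differences: 190, 794, 2208, 4936, 9602, 16950, 27844, 43268
Second differences: 604, 1414, 2728, 4666, 7348, 10894, 15424
Third differences: 810, 1314, 1938, 2682, 3546, 4530
Fourth differences: 504, 624, 744, 864, 984
Fifth differences: 120, 120, 120, 120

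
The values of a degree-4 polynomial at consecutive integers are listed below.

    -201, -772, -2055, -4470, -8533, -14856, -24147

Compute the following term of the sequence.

-37210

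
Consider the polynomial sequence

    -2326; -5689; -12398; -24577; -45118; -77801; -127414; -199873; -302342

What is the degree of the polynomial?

5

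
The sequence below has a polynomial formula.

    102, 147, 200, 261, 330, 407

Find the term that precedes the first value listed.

First differences: 45, 53, 61, 69, 77
Second differences: 8, 8, 8, 8
The second differences are constant at 8.
Work back: 45 − 8 = 37;  102 − 37 = 65

65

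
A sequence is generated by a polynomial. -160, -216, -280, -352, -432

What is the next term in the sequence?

-520

Δ: -56, -64, -72, -80
Δ²: -8, -8, -8
Second differences constant at -8.
-80 − 8 = -88;  -432 − 88 = -520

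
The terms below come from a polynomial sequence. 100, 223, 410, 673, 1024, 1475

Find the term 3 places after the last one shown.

D1: 123, 187, 263, 351, 451
D2: 64, 76, 88, 100
D3: 12, 12, 12
Constant third difference = 12, so extend:
100 + 12 = 112;  451 + 112 = 563;  1475 + 563 = 2038
112 + 12 = 124;  563 + 124 = 687;  2038 + 687 = 2725
124 + 12 = 136;  687 + 136 = 823;  2725 + 823 = 3548

3548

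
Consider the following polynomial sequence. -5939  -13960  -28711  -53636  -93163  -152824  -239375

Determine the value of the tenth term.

-748808

D1: -8021 , -14751 , -24925 , -39527 , -59661 , -86551
D2: -6730 , -10174 , -14602 , -20134 , -26890
D3: -3444 , -4428 , -5532 , -6756
D4: -984 , -1104 , -1224
D5: -120 , -120
Constant fifth difference = -120, so extend:
-1224 − 120 = -1344;  -6756 − 1344 = -8100;  -26890 − 8100 = -34990;  -86551 − 34990 = -121541;  -239375 − 121541 = -360916
-1344 − 120 = -1464;  -8100 − 1464 = -9564;  -34990 − 9564 = -44554;  -121541 − 44554 = -166095;  -360916 − 166095 = -527011
-1464 − 120 = -1584;  -9564 − 1584 = -11148;  -44554 − 11148 = -55702;  -166095 − 55702 = -221797;  -527011 − 221797 = -748808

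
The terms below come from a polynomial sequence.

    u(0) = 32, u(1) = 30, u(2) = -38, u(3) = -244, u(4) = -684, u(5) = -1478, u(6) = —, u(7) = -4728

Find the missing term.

-2770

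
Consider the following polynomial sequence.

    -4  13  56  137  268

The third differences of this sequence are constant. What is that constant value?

12

First differences: 17, 43, 81, 131
Second differences: 26, 38, 50
Third differences: 12, 12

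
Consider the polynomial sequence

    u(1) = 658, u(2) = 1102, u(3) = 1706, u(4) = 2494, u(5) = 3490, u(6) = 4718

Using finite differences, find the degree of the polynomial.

444, 604, 788, 996, 1228
160, 184, 208, 232
24, 24, 24
The third differences are constant, so the polynomial has degree 3.

3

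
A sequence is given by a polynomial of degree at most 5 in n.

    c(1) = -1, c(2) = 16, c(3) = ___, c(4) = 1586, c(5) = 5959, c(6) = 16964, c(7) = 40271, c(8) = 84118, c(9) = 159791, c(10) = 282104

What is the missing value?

Using the last 7 terms:
First differences: 4373  11005  23307  43847  75673  122313
Second differences: 6632  12302  20540  31826  46640
Third differences: 5670  8238  11286  14814
Fourth differences: 2568  3048  3528
Fifth differences: 480  480
Constant fifth difference = 480.
Extend backward: 2568 − 480 = 2088;  5670 − 2088 = 3582;  6632 − 3582 = 3050;  4373 − 3050 = 1323;  1586 − 1323 = 263

263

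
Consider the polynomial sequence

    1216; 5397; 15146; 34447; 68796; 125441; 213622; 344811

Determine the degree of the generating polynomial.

Δ: 4181, 9749, 19301, 34349, 56645, 88181, 131189
Δ²: 5568, 9552, 15048, 22296, 31536, 43008
Δ³: 3984, 5496, 7248, 9240, 11472
Δ⁴: 1512, 1752, 1992, 2232
Δ⁵: 240, 240, 240
The fifth differences are constant, so the polynomial has degree 5.

5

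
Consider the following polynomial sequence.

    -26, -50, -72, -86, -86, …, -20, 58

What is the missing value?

Using the first 5 terms:
-24, -22, -14, 0
2, 8, 14
6, 6
Constant third difference = 6.
Extend forward: 14 + 6 = 20;  0 + 20 = 20;  -86 + 20 = -66

-66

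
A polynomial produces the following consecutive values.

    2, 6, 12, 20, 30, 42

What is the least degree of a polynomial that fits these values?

D1: 4, 6, 8, 10, 12
D2: 2, 2, 2, 2
The second differences are constant, so the polynomial has degree 2.

2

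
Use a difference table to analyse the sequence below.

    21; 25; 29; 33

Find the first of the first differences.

4

First differences: 4, 4, 4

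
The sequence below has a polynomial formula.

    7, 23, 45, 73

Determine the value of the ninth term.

16  22  28
6  6
Constant second difference = 6, so extend:
28 + 6 = 34;  73 + 34 = 107
34 + 6 = 40;  107 + 40 = 147
40 + 6 = 46;  147 + 46 = 193
46 + 6 = 52;  193 + 52 = 245
52 + 6 = 58;  245 + 58 = 303

303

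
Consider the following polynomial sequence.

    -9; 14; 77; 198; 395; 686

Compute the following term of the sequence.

1089

D1: 23  63  121  197  291
D2: 40  58  76  94
D3: 18  18  18
The third differences are constant (18).
94 + 18 = 112;  291 + 112 = 403;  686 + 403 = 1089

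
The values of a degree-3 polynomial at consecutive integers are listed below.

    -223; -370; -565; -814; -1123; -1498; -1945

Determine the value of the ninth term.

-3079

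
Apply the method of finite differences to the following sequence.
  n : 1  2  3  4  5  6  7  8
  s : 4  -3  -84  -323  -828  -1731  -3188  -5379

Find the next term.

-8508

First differences: -7 , -81 , -239 , -505 , -903 , -1457 , -2191
Second differences: -74 , -158 , -266 , -398 , -554 , -734
Third differences: -84 , -108 , -132 , -156 , -180
Fourth differences: -24 , -24 , -24 , -24
Fourth differences constant at -24.
-180 − 24 = -204;  -734 − 204 = -938;  -2191 − 938 = -3129;  -5379 − 3129 = -8508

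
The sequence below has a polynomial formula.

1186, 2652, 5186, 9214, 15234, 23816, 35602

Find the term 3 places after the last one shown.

D1: 1466  2534  4028  6020  8582  11786
D2: 1068  1494  1992  2562  3204
D3: 426  498  570  642
D4: 72  72  72
Constant fourth difference = 72, so extend:
642 + 72 = 714;  3204 + 714 = 3918;  11786 + 3918 = 15704;  35602 + 15704 = 51306
714 + 72 = 786;  3918 + 786 = 4704;  15704 + 4704 = 20408;  51306 + 20408 = 71714
786 + 72 = 858;  4704 + 858 = 5562;  20408 + 5562 = 25970;  71714 + 25970 = 97684

97684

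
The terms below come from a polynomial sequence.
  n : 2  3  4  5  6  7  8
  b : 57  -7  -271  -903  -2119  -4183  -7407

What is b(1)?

41

D1: -64, -264, -632, -1216, -2064, -3224
D2: -200, -368, -584, -848, -1160
D3: -168, -216, -264, -312
D4: -48, -48, -48
The fourth differences are constant at -48.
Work back: -168 + 48 = -120;  -200 + 120 = -80;  -64 + 80 = 16;  57 − 16 = 41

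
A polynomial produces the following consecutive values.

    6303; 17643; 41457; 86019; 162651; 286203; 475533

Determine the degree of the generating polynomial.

11340, 23814, 44562, 76632, 123552, 189330
12474, 20748, 32070, 46920, 65778
8274, 11322, 14850, 18858
3048, 3528, 4008
480, 480
The fifth differences are constant, so the polynomial has degree 5.

5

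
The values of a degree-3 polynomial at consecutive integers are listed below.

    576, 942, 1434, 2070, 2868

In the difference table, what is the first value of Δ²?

D1: 366, 492, 636, 798
D2: 126, 144, 162
D3: 18, 18

126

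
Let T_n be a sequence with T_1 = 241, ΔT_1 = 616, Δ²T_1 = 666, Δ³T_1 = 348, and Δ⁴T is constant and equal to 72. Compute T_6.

Build the table forward from the leading diagonal:
Fourth differences: 72  72  72  72  72  72
Third differences: 348  420  492  564  636  708
Second differences: 666  1014  1434  1926  2490  3126
First differences: 616  1282  2296  3730  5656  8146
T: 241  857  2139  4435  8165  13821

13821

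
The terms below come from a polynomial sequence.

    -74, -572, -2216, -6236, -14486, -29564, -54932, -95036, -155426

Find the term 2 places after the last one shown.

-365504

Δ: -498, -1644, -4020, -8250, -15078, -25368, -40104, -60390
Δ²: -1146, -2376, -4230, -6828, -10290, -14736, -20286
Δ³: -1230, -1854, -2598, -3462, -4446, -5550
Δ⁴: -624, -744, -864, -984, -1104
Δ⁵: -120, -120, -120, -120
Fifth differences constant at -120.
-1104 − 120 = -1224;  -5550 − 1224 = -6774;  -20286 − 6774 = -27060;  -60390 − 27060 = -87450;  -155426 − 87450 = -242876
-1224 − 120 = -1344;  -6774 − 1344 = -8118;  -27060 − 8118 = -35178;  -87450 − 35178 = -122628;  -242876 − 122628 = -365504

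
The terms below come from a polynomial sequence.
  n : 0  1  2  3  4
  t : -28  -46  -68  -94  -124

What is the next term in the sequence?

D1: -18, -22, -26, -30
D2: -4, -4, -4
Second differences constant at -4.
-30 − 4 = -34;  -124 − 34 = -158

-158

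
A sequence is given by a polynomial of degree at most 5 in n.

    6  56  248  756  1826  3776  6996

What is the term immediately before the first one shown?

-4

50, 192, 508, 1070, 1950, 3220
142, 316, 562, 880, 1270
174, 246, 318, 390
72, 72, 72
The fourth differences are constant at 72.
Work back: 174 − 72 = 102;  142 − 102 = 40;  50 − 40 = 10;  6 − 10 = -4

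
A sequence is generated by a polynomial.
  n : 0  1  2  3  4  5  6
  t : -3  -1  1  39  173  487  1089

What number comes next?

Δ: 2  2  38  134  314  602
Δ²: 0  36  96  180  288
Δ³: 36  60  84  108
Δ⁴: 24  24  24
The fourth differences are constant (24).
108 + 24 = 132;  288 + 132 = 420;  602 + 420 = 1022;  1089 + 1022 = 2111

2111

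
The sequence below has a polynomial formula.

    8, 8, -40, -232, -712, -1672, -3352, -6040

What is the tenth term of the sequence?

-15832

Δ: 0 , -48 , -192 , -480 , -960 , -1680 , -2688
Δ²: -48 , -144 , -288 , -480 , -720 , -1008
Δ³: -96 , -144 , -192 , -240 , -288
Δ⁴: -48 , -48 , -48 , -48
Constant fourth difference = -48, so extend:
-288 − 48 = -336;  -1008 − 336 = -1344;  -2688 − 1344 = -4032;  -6040 − 4032 = -10072
-336 − 48 = -384;  -1344 − 384 = -1728;  -4032 − 1728 = -5760;  -10072 − 5760 = -15832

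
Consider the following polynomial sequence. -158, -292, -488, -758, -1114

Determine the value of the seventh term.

-2132

Δ: -134, -196, -270, -356
Δ²: -62, -74, -86
Δ³: -12, -12
Third differences constant at -12.
-86 − 12 = -98;  -356 − 98 = -454;  -1114 − 454 = -1568
-98 − 12 = -110;  -454 − 110 = -564;  -1568 − 564 = -2132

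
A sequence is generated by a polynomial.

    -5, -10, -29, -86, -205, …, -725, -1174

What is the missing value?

-410

Using the first 5 terms:
-5, -19, -57, -119
-14, -38, -62
-24, -24
Constant third difference = -24.
Extend forward: -62 − 24 = -86;  -119 − 86 = -205;  -205 − 205 = -410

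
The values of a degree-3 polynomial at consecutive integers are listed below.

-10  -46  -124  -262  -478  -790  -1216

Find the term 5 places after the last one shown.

-36  -78  -138  -216  -312  -426
-42  -60  -78  -96  -114
-18  -18  -18  -18
The third differences are constant (-18).
-114 − 18 = -132;  -426 − 132 = -558;  -1216 − 558 = -1774
-132 − 18 = -150;  -558 − 150 = -708;  -1774 − 708 = -2482
-150 − 18 = -168;  -708 − 168 = -876;  -2482 − 876 = -3358
-168 − 18 = -186;  -876 − 186 = -1062;  -3358 − 1062 = -4420
-186 − 18 = -204;  -1062 − 204 = -1266;  -4420 − 1266 = -5686

-5686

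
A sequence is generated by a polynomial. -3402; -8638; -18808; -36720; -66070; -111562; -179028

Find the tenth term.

-5236, -10170, -17912, -29350, -45492, -67466
-4934, -7742, -11438, -16142, -21974
-2808, -3696, -4704, -5832
-888, -1008, -1128
-120, -120
Fifth differences constant at -120.
-1128 − 120 = -1248;  -5832 − 1248 = -7080;  -21974 − 7080 = -29054;  -67466 − 29054 = -96520;  -179028 − 96520 = -275548
-1248 − 120 = -1368;  -7080 − 1368 = -8448;  -29054 − 8448 = -37502;  -96520 − 37502 = -134022;  -275548 − 134022 = -409570
-1368 − 120 = -1488;  -8448 − 1488 = -9936;  -37502 − 9936 = -47438;  -134022 − 47438 = -181460;  -409570 − 181460 = -591030

-591030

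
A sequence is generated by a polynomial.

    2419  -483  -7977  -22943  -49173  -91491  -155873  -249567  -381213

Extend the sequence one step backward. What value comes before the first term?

2817

First differences: -2902, -7494, -14966, -26230, -42318, -64382, -93694, -131646
Second differences: -4592, -7472, -11264, -16088, -22064, -29312, -37952
Third differences: -2880, -3792, -4824, -5976, -7248, -8640
Fourth differences: -912, -1032, -1152, -1272, -1392
Fifth differences: -120, -120, -120, -120
The fifth differences are constant at -120.
Work back: -912 + 120 = -792;  -2880 + 792 = -2088;  -4592 + 2088 = -2504;  -2902 + 2504 = -398;  2419 + 398 = 2817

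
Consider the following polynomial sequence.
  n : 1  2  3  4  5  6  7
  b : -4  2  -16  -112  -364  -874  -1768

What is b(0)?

-4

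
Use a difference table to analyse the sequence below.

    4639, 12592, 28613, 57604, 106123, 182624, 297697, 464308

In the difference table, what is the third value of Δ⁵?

240

Δ: 7953, 16021, 28991, 48519, 76501, 115073, 166611
Δ²: 8068, 12970, 19528, 27982, 38572, 51538
Δ³: 4902, 6558, 8454, 10590, 12966
Δ⁴: 1656, 1896, 2136, 2376
Δ⁵: 240, 240, 240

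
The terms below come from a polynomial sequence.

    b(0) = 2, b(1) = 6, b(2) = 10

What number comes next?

14

Δ: 4, 4
Constant first difference = 4, so extend:
10 + 4 = 14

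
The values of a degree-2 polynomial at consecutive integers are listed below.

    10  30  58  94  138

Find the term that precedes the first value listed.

-2

20, 28, 36, 44
8, 8, 8
The second differences are constant at 8.
Work back: 20 − 8 = 12;  10 − 12 = -2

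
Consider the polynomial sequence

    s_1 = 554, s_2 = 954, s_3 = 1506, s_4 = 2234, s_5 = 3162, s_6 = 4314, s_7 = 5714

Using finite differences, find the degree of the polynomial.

3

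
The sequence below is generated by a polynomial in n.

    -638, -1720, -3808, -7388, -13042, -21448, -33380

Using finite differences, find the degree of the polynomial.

-1082, -2088, -3580, -5654, -8406, -11932
-1006, -1492, -2074, -2752, -3526
-486, -582, -678, -774
-96, -96, -96
The fourth differences are constant, so the polynomial has degree 4.

4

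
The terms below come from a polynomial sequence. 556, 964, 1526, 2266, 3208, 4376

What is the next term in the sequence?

Δ: 408, 562, 740, 942, 1168
Δ²: 154, 178, 202, 226
Δ³: 24, 24, 24
The third differences are constant (24).
226 + 24 = 250;  1168 + 250 = 1418;  4376 + 1418 = 5794

5794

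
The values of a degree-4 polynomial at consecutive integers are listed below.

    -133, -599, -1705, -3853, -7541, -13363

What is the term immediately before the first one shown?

Δ: -466  -1106  -2148  -3688  -5822
Δ²: -640  -1042  -1540  -2134
Δ³: -402  -498  -594
Δ⁴: -96  -96
The fourth differences are constant at -96.
Work back: -402 + 96 = -306;  -640 + 306 = -334;  -466 + 334 = -132;  -133 + 132 = -1

-1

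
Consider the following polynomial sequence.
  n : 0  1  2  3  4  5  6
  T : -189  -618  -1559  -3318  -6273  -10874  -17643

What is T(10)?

-79359

-429  -941  -1759  -2955  -4601  -6769
-512  -818  -1196  -1646  -2168
-306  -378  -450  -522
-72  -72  -72
The fourth differences are constant (-72).
-522 − 72 = -594;  -2168 − 594 = -2762;  -6769 − 2762 = -9531;  -17643 − 9531 = -27174
-594 − 72 = -666;  -2762 − 666 = -3428;  -9531 − 3428 = -12959;  -27174 − 12959 = -40133
-666 − 72 = -738;  -3428 − 738 = -4166;  -12959 − 4166 = -17125;  -40133 − 17125 = -57258
-738 − 72 = -810;  -4166 − 810 = -4976;  -17125 − 4976 = -22101;  -57258 − 22101 = -79359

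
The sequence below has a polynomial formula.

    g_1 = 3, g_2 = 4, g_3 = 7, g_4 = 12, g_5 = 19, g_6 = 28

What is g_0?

4

1, 3, 5, 7, 9
2, 2, 2, 2
The second differences are constant at 2.
Work back: 1 − 2 = -1;  3 + 1 = 4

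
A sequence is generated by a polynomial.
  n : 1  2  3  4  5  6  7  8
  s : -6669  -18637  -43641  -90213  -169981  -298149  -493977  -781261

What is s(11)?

First differences: -11968, -25004, -46572, -79768, -128168, -195828, -287284
Second differences: -13036, -21568, -33196, -48400, -67660, -91456
Third differences: -8532, -11628, -15204, -19260, -23796
Fourth differences: -3096, -3576, -4056, -4536
Fifth differences: -480, -480, -480
The fifth differences are constant (-480).
-4536 − 480 = -5016;  -23796 − 5016 = -28812;  -91456 − 28812 = -120268;  -287284 − 120268 = -407552;  -781261 − 407552 = -1188813
-5016 − 480 = -5496;  -28812 − 5496 = -34308;  -120268 − 34308 = -154576;  -407552 − 154576 = -562128;  -1188813 − 562128 = -1750941
-5496 − 480 = -5976;  -34308 − 5976 = -40284;  -154576 − 40284 = -194860;  -562128 − 194860 = -756988;  -1750941 − 756988 = -2507929

-2507929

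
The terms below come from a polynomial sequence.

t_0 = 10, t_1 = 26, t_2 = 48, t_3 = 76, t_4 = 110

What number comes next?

Δ: 16 , 22 , 28 , 34
Δ²: 6 , 6 , 6
Constant second difference = 6, so extend:
34 + 6 = 40;  110 + 40 = 150

150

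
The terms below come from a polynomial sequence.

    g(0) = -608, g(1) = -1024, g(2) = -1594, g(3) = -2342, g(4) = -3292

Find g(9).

-11912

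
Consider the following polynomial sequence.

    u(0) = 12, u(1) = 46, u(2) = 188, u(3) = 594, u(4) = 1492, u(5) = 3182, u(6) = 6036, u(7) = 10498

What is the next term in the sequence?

Δ: 34 , 142 , 406 , 898 , 1690 , 2854 , 4462
Δ²: 108 , 264 , 492 , 792 , 1164 , 1608
Δ³: 156 , 228 , 300 , 372 , 444
Δ⁴: 72 , 72 , 72 , 72
Fourth differences constant at 72.
444 + 72 = 516;  1608 + 516 = 2124;  4462 + 2124 = 6586;  10498 + 6586 = 17084

17084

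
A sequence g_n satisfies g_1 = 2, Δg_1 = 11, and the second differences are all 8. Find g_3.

32

Build the table forward from the leading diagonal:
D2: 8, 8, 8
D1: 11, 19, 27
g: 2, 13, 32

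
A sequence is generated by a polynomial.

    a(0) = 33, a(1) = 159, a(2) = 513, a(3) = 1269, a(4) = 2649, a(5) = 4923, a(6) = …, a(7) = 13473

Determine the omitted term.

Using the first 6 terms:
126, 354, 756, 1380, 2274
228, 402, 624, 894
174, 222, 270
48, 48
Constant fourth difference = 48.
Extend forward: 270 + 48 = 318;  894 + 318 = 1212;  2274 + 1212 = 3486;  4923 + 3486 = 8409

8409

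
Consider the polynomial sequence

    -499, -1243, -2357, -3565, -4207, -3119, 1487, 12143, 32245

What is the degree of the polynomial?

5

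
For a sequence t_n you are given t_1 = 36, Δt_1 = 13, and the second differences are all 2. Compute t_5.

Build the table forward from the leading diagonal:
Second differences: 2, 2, 2, 2, 2
First differences: 13, 15, 17, 19, 21
t: 36, 49, 64, 81, 100

100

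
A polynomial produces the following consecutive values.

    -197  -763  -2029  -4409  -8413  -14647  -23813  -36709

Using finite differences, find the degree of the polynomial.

4

D1: -566, -1266, -2380, -4004, -6234, -9166, -12896
D2: -700, -1114, -1624, -2230, -2932, -3730
D3: -414, -510, -606, -702, -798
D4: -96, -96, -96, -96
The fourth differences are constant, so the polynomial has degree 4.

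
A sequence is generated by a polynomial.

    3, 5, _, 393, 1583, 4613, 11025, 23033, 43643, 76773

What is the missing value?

53

Using the last 7 terms:
1190, 3030, 6412, 12008, 20610, 33130
1840, 3382, 5596, 8602, 12520
1542, 2214, 3006, 3918
672, 792, 912
120, 120
Constant fifth difference = 120.
Extend backward: 672 − 120 = 552;  1542 − 552 = 990;  1840 − 990 = 850;  1190 − 850 = 340;  393 − 340 = 53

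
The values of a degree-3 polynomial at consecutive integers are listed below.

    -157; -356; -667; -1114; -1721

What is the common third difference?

Δ: -199, -311, -447, -607
Δ²: -112, -136, -160
Δ³: -24, -24

-24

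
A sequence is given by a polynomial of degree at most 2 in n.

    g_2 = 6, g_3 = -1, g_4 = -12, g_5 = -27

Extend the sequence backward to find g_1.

9

D1: -7  -11  -15
D2: -4  -4
The second differences are constant at -4.
Work back: -7 + 4 = -3;  6 + 3 = 9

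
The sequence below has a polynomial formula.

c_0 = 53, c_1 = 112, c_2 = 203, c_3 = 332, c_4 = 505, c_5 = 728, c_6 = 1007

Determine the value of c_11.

First differences: 59, 91, 129, 173, 223, 279
Second differences: 32, 38, 44, 50, 56
Third differences: 6, 6, 6, 6
The third differences are constant (6).
56 + 6 = 62;  279 + 62 = 341;  1007 + 341 = 1348
62 + 6 = 68;  341 + 68 = 409;  1348 + 409 = 1757
68 + 6 = 74;  409 + 74 = 483;  1757 + 483 = 2240
74 + 6 = 80;  483 + 80 = 563;  2240 + 563 = 2803
80 + 6 = 86;  563 + 86 = 649;  2803 + 649 = 3452

3452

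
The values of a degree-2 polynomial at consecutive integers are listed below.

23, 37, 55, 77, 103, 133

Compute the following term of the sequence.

167

D1: 14 , 18 , 22 , 26 , 30
D2: 4 , 4 , 4 , 4
The second differences are constant (4).
30 + 4 = 34;  133 + 34 = 167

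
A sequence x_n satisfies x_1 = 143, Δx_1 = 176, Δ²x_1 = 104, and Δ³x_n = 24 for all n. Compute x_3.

599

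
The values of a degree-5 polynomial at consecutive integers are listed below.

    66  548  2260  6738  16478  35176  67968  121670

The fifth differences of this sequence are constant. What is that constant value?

240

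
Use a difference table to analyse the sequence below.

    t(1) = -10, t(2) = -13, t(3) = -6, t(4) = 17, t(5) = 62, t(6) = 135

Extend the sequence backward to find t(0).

-3, 7, 23, 45, 73
10, 16, 22, 28
6, 6, 6
The third differences are constant at 6.
Work back: 10 − 6 = 4;  -3 − 4 = -7;  -10 + 7 = -3

-3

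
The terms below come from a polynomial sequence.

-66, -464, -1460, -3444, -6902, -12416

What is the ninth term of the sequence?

-48554

D1: -398 , -996 , -1984 , -3458 , -5514
D2: -598 , -988 , -1474 , -2056
D3: -390 , -486 , -582
D4: -96 , -96
Constant fourth difference = -96, so extend:
-582 − 96 = -678;  -2056 − 678 = -2734;  -5514 − 2734 = -8248;  -12416 − 8248 = -20664
-678 − 96 = -774;  -2734 − 774 = -3508;  -8248 − 3508 = -11756;  -20664 − 11756 = -32420
-774 − 96 = -870;  -3508 − 870 = -4378;  -11756 − 4378 = -16134;  -32420 − 16134 = -48554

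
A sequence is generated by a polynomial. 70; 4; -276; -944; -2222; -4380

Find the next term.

-7736

-66, -280, -668, -1278, -2158
-214, -388, -610, -880
-174, -222, -270
-48, -48
Fourth differences constant at -48.
-270 − 48 = -318;  -880 − 318 = -1198;  -2158 − 1198 = -3356;  -4380 − 3356 = -7736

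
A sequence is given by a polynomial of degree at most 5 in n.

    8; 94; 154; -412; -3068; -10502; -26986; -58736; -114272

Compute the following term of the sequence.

Δ: 86, 60, -566, -2656, -7434, -16484, -31750, -55536
Δ²: -26, -626, -2090, -4778, -9050, -15266, -23786
Δ³: -600, -1464, -2688, -4272, -6216, -8520
Δ⁴: -864, -1224, -1584, -1944, -2304
Δ⁵: -360, -360, -360, -360
The fifth differences are constant (-360).
-2304 − 360 = -2664;  -8520 − 2664 = -11184;  -23786 − 11184 = -34970;  -55536 − 34970 = -90506;  -114272 − 90506 = -204778

-204778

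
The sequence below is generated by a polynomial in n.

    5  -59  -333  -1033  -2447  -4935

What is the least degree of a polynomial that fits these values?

-64, -274, -700, -1414, -2488
-210, -426, -714, -1074
-216, -288, -360
-72, -72
The fourth differences are constant, so the polynomial has degree 4.

4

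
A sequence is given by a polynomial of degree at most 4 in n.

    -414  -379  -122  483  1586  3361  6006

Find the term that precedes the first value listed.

-329

Δ: 35  257  605  1103  1775  2645
Δ²: 222  348  498  672  870
Δ³: 126  150  174  198
Δ⁴: 24  24  24
The fourth differences are constant at 24.
Work back: 126 − 24 = 102;  222 − 102 = 120;  35 − 120 = -85;  -414 + 85 = -329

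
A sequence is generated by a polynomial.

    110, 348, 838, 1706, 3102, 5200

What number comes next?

238, 490, 868, 1396, 2098
252, 378, 528, 702
126, 150, 174
24, 24
Constant fourth difference = 24, so extend:
174 + 24 = 198;  702 + 198 = 900;  2098 + 900 = 2998;  5200 + 2998 = 8198

8198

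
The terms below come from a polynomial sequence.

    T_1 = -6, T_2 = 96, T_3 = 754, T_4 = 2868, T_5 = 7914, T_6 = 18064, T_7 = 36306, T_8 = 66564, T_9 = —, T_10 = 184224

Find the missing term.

Using the first 8 terms:
Δ: 102  658  2114  5046  10150  18242  30258
Δ²: 556  1456  2932  5104  8092  12016
Δ³: 900  1476  2172  2988  3924
Δ⁴: 576  696  816  936
Δ⁵: 120  120  120
Constant fifth difference = 120.
Extend forward: 936 + 120 = 1056;  3924 + 1056 = 4980;  12016 + 4980 = 16996;  30258 + 16996 = 47254;  66564 + 47254 = 113818

113818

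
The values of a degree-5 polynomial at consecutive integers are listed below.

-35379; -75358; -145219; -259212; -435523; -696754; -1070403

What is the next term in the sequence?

Δ: -39979, -69861, -113993, -176311, -261231, -373649
Δ²: -29882, -44132, -62318, -84920, -112418
Δ³: -14250, -18186, -22602, -27498
Δ⁴: -3936, -4416, -4896
Δ⁵: -480, -480
The fifth differences are constant (-480).
-4896 − 480 = -5376;  -27498 − 5376 = -32874;  -112418 − 32874 = -145292;  -373649 − 145292 = -518941;  -1070403 − 518941 = -1589344

-1589344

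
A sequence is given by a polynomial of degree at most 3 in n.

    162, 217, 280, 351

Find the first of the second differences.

D1: 55, 63, 71
D2: 8, 8

8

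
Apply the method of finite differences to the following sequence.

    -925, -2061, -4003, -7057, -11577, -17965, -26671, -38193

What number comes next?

Δ: -1136  -1942  -3054  -4520  -6388  -8706  -11522
Δ²: -806  -1112  -1466  -1868  -2318  -2816
Δ³: -306  -354  -402  -450  -498
Δ⁴: -48  -48  -48  -48
Constant fourth difference = -48, so extend:
-498 − 48 = -546;  -2816 − 546 = -3362;  -11522 − 3362 = -14884;  -38193 − 14884 = -53077

-53077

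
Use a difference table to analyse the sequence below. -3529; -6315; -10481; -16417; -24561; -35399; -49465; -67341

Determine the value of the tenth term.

D1: -2786 , -4166 , -5936 , -8144 , -10838 , -14066 , -17876
D2: -1380 , -1770 , -2208 , -2694 , -3228 , -3810
D3: -390 , -438 , -486 , -534 , -582
D4: -48 , -48 , -48 , -48
Fourth differences constant at -48.
-582 − 48 = -630;  -3810 − 630 = -4440;  -17876 − 4440 = -22316;  -67341 − 22316 = -89657
-630 − 48 = -678;  -4440 − 678 = -5118;  -22316 − 5118 = -27434;  -89657 − 27434 = -117091

-117091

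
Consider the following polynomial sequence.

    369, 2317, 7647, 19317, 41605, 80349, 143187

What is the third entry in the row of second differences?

10618

First differences: 1948, 5330, 11670, 22288, 38744, 62838
Second differences: 3382, 6340, 10618, 16456, 24094
Third differences: 2958, 4278, 5838, 7638
Fourth differences: 1320, 1560, 1800
Fifth differences: 240, 240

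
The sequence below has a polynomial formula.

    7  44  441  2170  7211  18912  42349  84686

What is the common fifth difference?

360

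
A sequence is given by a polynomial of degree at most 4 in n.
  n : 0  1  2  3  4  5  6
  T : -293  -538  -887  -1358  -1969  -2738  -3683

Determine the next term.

-4822

-245 , -349 , -471 , -611 , -769 , -945
-104 , -122 , -140 , -158 , -176
-18 , -18 , -18 , -18
Constant third difference = -18, so extend:
-176 − 18 = -194;  -945 − 194 = -1139;  -3683 − 1139 = -4822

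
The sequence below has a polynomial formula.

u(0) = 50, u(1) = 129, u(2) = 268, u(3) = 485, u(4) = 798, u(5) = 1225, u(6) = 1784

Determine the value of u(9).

79  139  217  313  427  559
60  78  96  114  132
18  18  18  18
Constant third difference = 18, so extend:
132 + 18 = 150;  559 + 150 = 709;  1784 + 709 = 2493
150 + 18 = 168;  709 + 168 = 877;  2493 + 877 = 3370
168 + 18 = 186;  877 + 186 = 1063;  3370 + 1063 = 4433

4433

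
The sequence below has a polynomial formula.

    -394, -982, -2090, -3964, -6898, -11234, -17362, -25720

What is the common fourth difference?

-48

Δ: -588, -1108, -1874, -2934, -4336, -6128, -8358
Δ²: -520, -766, -1060, -1402, -1792, -2230
Δ³: -246, -294, -342, -390, -438
Δ⁴: -48, -48, -48, -48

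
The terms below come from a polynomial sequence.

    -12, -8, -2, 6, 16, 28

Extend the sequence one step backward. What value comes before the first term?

D1: 4, 6, 8, 10, 12
D2: 2, 2, 2, 2
The second differences are constant at 2.
Work back: 4 − 2 = 2;  -12 − 2 = -14

-14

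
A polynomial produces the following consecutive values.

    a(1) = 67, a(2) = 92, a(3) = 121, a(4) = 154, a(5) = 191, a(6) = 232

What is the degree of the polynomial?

25, 29, 33, 37, 41
4, 4, 4, 4
The second differences are constant, so the polynomial has degree 2.

2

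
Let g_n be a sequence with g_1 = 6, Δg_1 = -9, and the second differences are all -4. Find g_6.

-79

Build the table forward from the leading diagonal:
Second differences: -4, -4, -4, -4, -4, -4
First differences: -9, -13, -17, -21, -25, -29
g: 6, -3, -16, -33, -54, -79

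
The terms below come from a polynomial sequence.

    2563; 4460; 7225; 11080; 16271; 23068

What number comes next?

1897 , 2765 , 3855 , 5191 , 6797
868 , 1090 , 1336 , 1606
222 , 246 , 270
24 , 24
The fourth differences are constant (24).
270 + 24 = 294;  1606 + 294 = 1900;  6797 + 1900 = 8697;  23068 + 8697 = 31765

31765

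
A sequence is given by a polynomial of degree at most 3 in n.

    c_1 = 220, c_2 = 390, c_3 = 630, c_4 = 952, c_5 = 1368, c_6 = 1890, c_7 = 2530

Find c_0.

108

Δ: 170, 240, 322, 416, 522, 640
Δ²: 70, 82, 94, 106, 118
Δ³: 12, 12, 12, 12
The third differences are constant at 12.
Work back: 70 − 12 = 58;  170 − 58 = 112;  220 − 112 = 108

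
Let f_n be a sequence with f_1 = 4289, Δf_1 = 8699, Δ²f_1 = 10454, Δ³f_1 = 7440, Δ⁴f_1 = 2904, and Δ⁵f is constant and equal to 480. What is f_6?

241724

Build the table forward from the leading diagonal:
Fifth differences: 480  480  480  480  480  480
Fourth differences: 2904  3384  3864  4344  4824  5304
Third differences: 7440  10344  13728  17592  21936  26760
Second differences: 10454  17894  28238  41966  59558  81494
First differences: 8699  19153  37047  65285  107251  166809
f: 4289  12988  32141  69188  134473  241724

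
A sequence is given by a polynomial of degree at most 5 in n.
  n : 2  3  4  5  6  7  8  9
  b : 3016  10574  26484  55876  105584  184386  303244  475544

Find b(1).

7558, 15910, 29392, 49708, 78802, 118858, 172300
8352, 13482, 20316, 29094, 40056, 53442
5130, 6834, 8778, 10962, 13386
1704, 1944, 2184, 2424
240, 240, 240
The fifth differences are constant at 240.
Work back: 1704 − 240 = 1464;  5130 − 1464 = 3666;  8352 − 3666 = 4686;  7558 − 4686 = 2872;  3016 − 2872 = 144

144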